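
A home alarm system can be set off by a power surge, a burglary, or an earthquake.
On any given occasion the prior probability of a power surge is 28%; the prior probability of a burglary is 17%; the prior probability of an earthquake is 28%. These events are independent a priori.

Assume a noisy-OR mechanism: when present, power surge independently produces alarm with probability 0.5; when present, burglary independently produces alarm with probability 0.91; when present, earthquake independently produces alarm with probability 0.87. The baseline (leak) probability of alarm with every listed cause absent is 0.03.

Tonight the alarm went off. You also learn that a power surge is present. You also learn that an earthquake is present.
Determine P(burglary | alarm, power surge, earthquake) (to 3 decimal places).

P(burglary | alarm, power surge, earthquake) ≈ 0.179

Under noisy-OR, P(alarm | causes) = 1 − (1−0.03)·∏(1−qᵢ) over the active causes.
Weight on burglary=true, given the evidence: 0.994325*0.17 = 0.169035
Denominator P(alarm | power surge, earthquake): 0.93695*0.83 + 0.994325*0.17 = 0.946703
P(burglary | alarm, power surge, earthquake) = 0.169035/0.946703 ≈ 0.179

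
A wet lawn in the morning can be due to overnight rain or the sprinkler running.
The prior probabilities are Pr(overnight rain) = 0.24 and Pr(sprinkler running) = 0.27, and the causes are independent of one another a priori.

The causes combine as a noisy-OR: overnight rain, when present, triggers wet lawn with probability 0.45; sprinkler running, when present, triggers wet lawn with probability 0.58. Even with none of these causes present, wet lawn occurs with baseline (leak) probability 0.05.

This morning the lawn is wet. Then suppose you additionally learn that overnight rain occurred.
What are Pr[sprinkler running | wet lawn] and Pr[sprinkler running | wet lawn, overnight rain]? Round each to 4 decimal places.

Under noisy-OR, P(wet lawn | causes) = 1 − (1−0.05)·∏(1−qᵢ) over the active causes.
P(wet lawn) = 0.05·0.76·0.73 + 0.601·0.76·0.27 + 0.4775·0.24·0.73 + 0.78055·0.24·0.27 = 0.027740 + 0.123325 + 0.083658 + 0.050580 = 0.285303
Of this, 0.173905 comes from 0.123325 + 0.050580 (the sprinkler running=true cases).
Hence the posterior is 0.173905/0.285303 ≈ 0.6095.

Now also conditioning on overnight rain=true:
Sum P(wet lawn|·) weighted by the priors over both values of sprinkler running:
  P(wet lawn | overnight rain) = 0.4775×0.73 + 0.78055×0.27
        = 0.348575 + 0.210749 = 0.559324
Configurations with sprinkler running contribute 0.210749, so
  P(sprinkler running | wet lawn, overnight rain) = 0.210749 / 0.559324 ≈ 0.3768
Conditioning on overnight rain lowers the posterior on sprinkler running: the classic explaining-away effect in a common-effect structure.

Pr[sprinkler running | wet lawn] ≈ 0.6095; Pr[sprinkler running | wet lawn, overnight rain] ≈ 0.3768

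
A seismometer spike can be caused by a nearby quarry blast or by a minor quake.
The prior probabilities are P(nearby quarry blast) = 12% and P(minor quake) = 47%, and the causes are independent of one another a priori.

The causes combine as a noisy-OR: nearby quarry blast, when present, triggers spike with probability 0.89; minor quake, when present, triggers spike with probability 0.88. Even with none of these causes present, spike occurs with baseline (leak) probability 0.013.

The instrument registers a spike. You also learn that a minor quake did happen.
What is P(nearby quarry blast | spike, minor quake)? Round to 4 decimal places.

P(nearby quarry blast | spike, minor quake) ≈ 0.1324

Under noisy-OR, P(spike | causes) = 1 − (1−0.013)·∏(1−qᵢ) over the active causes.
For the numerator, keep only nearby quarry blast=true terms: 0.986972·0.12 = 0.118437
Denominator P(spike | minor quake): 0.88156·0.88 + 0.986972·0.12 = 0.894210
P(nearby quarry blast | spike, minor quake) = 0.118437/0.894210 ≈ 0.1324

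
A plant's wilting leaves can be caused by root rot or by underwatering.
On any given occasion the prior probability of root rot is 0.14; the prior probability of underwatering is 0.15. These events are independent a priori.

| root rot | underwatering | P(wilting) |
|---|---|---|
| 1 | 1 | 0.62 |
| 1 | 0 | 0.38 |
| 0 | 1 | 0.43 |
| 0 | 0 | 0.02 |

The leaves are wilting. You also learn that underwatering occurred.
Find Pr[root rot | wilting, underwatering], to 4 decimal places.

Pr[root rot | wilting, underwatering] ≈ 0.1901

Enumerate both values of root rot and weight by the priors:
  P(wilting | underwatering) = 0.43×0.86 + 0.62×0.14
        = 0.369800 + 0.086800 = 0.456600
The terms with root rot present sum to 0.086800, so
  P(root rot | wilting, underwatering) = 0.086800 / 0.456600 ≈ 0.1901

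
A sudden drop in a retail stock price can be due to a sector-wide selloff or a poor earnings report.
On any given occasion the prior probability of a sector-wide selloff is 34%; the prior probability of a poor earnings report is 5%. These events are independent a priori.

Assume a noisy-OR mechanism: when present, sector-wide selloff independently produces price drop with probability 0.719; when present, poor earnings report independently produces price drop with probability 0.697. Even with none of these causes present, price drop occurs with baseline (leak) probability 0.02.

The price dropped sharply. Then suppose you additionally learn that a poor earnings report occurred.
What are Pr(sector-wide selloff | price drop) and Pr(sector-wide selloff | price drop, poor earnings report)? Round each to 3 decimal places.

Pr(sector-wide selloff | price drop) ≈ 0.875; Pr(sector-wide selloff | price drop, poor earnings report) ≈ 0.402

Under noisy-OR, P(price drop | causes) = 1 − (1−0.02)·∏(1−qᵢ) over the active causes.
P(price drop) = 0.02·0.66·0.95 + 0.70306·0.66·0.05 + 0.72462·0.34·0.95 + 0.91656·0.34·0.05 = 0.012540 + 0.023201 + 0.234052 + 0.015582 = 0.285375
The sector-wide selloff-present share is 0.234052 + 0.015582 = 0.249634.
P(sector-wide selloff | price drop) = 0.249634 / 0.285375 ≈ 0.875

With the extra evidence:
Weight on sector-wide selloff=true, given the evidence: 0.91656·0.34 = 0.311630
The normalizing constant is 0.70306·0.66 + 0.91656·0.34 = 0.775650
Posterior = 0.311630 / 0.775650 ≈ 0.402
This is intercausal reasoning (explaining away): once poor earnings report accounts for the price drop, sector-wide selloff becomes less likely.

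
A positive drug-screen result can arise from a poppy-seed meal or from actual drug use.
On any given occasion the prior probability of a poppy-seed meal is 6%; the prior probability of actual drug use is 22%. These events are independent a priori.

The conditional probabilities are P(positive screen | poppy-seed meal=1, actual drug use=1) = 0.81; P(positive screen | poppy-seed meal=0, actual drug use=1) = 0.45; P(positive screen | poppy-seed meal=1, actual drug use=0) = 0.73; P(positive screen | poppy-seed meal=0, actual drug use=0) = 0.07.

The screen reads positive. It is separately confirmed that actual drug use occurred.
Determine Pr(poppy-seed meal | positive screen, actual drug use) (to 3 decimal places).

P(positive screen | actual drug use) = 0.45×0.94 + 0.81×0.06 = 0.423000 + 0.048600 = 0.471600
The poppy-seed meal-present share is 0.81×0.06 = 0.048600.
So P(poppy-seed meal | positive screen, actual drug use) = 0.048600/0.471600 ≈ 0.103.

Pr(poppy-seed meal | positive screen, actual drug use) ≈ 0.103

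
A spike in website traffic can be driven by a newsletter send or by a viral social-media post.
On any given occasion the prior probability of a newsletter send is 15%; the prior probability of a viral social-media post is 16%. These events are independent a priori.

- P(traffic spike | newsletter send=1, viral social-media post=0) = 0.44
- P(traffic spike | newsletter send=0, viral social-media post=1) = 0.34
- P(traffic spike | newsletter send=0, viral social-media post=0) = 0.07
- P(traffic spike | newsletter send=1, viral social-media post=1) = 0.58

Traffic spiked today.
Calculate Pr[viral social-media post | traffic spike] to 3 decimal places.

Pr[viral social-media post | traffic spike] ≈ 0.363

Sum P(traffic spike|·) weighted by the priors over the 4 (newsletter send, viral social-media post) configurations:
  P(traffic spike) = 0.07·0.85·0.84 + 0.34·0.85·0.16 + 0.44·0.15·0.84 + 0.58·0.15·0.16
        = 0.049980 + 0.046240 + 0.055440 + 0.013920 = 0.165580
The terms with viral social-media post present sum to 0.060160, so
  P(viral social-media post | traffic spike) = 0.060160 / 0.165580 ≈ 0.363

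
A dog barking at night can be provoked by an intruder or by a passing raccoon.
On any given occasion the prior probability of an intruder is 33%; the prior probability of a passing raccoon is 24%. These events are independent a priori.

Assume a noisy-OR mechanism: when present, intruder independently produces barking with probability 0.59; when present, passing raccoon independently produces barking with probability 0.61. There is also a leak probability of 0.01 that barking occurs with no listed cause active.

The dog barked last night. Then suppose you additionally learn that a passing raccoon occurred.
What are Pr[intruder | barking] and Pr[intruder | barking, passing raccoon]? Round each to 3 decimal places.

Under noisy-OR, P(barking | causes) = 1 − (1−0.01)·∏(1−qᵢ) over the active causes.
P(barking) = 0.01·0.67·0.76 + 0.6139·0.67·0.24 + 0.5941·0.33·0.76 + 0.841699·0.33·0.24 = 0.005092 + 0.098715 + 0.149000 + 0.066663 = 0.319470
Of this, 0.215663 comes from 0.149000 + 0.066663 (the intruder=true cases).
Hence the posterior is 0.215663/0.319470 ≈ 0.675.

With the extra evidence:
P(barking | passing raccoon) = 0.6139×0.67 + 0.841699×0.33 = 0.411313 + 0.277761 = 0.689074
The intruder-present share is 0.841699×0.33 = 0.277761.
Hence the posterior is 0.277761/0.689074 ≈ 0.403.
Conditioning on passing raccoon lowers the posterior on intruder: the classic explaining-away effect in a common-effect structure.

Pr[intruder | barking] ≈ 0.675; Pr[intruder | barking, passing raccoon] ≈ 0.403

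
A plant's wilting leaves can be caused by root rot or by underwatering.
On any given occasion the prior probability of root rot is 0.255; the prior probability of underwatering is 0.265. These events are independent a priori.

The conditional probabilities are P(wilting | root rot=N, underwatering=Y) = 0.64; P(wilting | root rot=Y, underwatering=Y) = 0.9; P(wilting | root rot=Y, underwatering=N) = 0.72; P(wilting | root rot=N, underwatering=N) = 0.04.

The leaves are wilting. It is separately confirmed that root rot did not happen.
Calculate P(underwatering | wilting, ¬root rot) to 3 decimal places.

P(underwatering | wilting, ¬root rot) ≈ 0.852

P(wilting | ¬root rot) = 0.04*0.735 + 0.64*0.265 = 0.029400 + 0.169600 = 0.199000
The underwatering-present share is 0.64*0.265 = 0.169600.
Hence the posterior is 0.169600/0.199000 ≈ 0.852.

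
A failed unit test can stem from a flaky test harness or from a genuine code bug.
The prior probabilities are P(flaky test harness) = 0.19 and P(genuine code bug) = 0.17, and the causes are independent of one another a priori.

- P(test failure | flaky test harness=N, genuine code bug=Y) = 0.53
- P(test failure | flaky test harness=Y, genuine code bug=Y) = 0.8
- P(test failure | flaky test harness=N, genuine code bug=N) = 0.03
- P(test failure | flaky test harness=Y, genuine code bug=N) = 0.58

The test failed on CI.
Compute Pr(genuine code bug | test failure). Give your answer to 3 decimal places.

Pr(genuine code bug | test failure) ≈ 0.470

Weight on genuine code bug=true, given the evidence: 0.072981 + 0.025840 = 0.098821
The normalizing constant is 0.03*0.81*0.83 + 0.53*0.81*0.17 + 0.58*0.19*0.83 + 0.8*0.19*0.17 = 0.210456
P(genuine code bug | test failure) = 0.098821/0.210456 ≈ 0.470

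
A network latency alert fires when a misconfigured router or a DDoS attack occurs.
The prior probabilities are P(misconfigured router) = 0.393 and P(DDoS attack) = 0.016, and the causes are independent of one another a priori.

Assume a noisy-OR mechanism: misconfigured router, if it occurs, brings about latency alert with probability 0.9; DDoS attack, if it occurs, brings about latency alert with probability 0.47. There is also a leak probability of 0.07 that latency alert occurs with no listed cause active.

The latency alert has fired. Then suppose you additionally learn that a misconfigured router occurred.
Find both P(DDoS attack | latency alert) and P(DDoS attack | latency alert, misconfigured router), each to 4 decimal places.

Under noisy-OR, P(latency alert | causes) = 1 − (1−0.07)·∏(1−qᵢ) over the active causes.
By total probability over the 4 (misconfigured router, DDoS attack) configurations:
  P(latency alert) = 0.07*0.607*0.984 + 0.5071*0.607*0.016 + 0.907*0.393*0.984 + 0.95071*0.393*0.016
        = 0.041810 + 0.004925 + 0.350748 + 0.005978 = 0.403461
Keeping only the DDoS attack-present terms gives 0.010903, so
  P(DDoS attack | latency alert) = 0.010903 / 0.403461 ≈ 0.0270

Now condition on the additional information:
P(latency alert | misconfigured router) = 0.907*0.984 + 0.95071*0.016 = 0.892488 + 0.015211 = 0.907699
The DDoS attack-present share is 0.95071*0.016 = 0.015211.
P(DDoS attack | latency alert, misconfigured router) = 0.015211 / 0.907699 ≈ 0.0168

P(DDoS attack | latency alert) ≈ 0.0270; P(DDoS attack | latency alert, misconfigured router) ≈ 0.0168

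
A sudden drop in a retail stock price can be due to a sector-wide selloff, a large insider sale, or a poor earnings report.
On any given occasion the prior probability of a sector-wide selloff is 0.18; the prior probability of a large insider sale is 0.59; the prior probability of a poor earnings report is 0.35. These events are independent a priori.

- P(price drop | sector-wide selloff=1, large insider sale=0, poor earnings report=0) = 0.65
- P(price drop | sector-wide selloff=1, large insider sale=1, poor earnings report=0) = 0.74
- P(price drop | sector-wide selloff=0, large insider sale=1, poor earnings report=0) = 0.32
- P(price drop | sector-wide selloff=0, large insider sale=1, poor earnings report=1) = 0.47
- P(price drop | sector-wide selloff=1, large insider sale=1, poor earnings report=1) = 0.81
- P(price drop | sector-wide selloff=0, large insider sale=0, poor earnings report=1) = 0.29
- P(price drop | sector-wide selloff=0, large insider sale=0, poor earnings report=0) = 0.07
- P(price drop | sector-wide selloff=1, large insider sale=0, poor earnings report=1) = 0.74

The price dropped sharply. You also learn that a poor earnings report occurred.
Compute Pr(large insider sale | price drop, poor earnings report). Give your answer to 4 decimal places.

Pr(large insider sale | price drop, poor earnings report) ≈ 0.6732

Enumerate the 4 (sector-wide selloff, large insider sale) configurations and weight by the priors:
  P(price drop | poor earnings report) = 0.29·0.82·0.41 + 0.47·0.82·0.59 + 0.74·0.18·0.41 + 0.81·0.18·0.59
        = 0.097498 + 0.227386 + 0.054612 + 0.086022 = 0.465518
Keeping only the large insider sale-present terms gives 0.313408, so
  P(large insider sale | price drop, poor earnings report) = 0.313408 / 0.465518 ≈ 0.6732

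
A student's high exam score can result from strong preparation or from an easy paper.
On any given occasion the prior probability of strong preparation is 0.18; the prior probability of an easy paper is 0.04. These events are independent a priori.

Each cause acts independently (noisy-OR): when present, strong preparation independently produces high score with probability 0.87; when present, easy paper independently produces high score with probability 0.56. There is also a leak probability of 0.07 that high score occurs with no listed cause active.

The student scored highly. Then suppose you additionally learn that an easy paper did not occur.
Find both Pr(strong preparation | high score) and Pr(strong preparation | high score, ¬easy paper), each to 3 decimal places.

Under noisy-OR, P(high score | causes) = 1 − (1−0.07)·∏(1−qᵢ) over the active causes.
For the numerator, keep only strong preparation=true terms: 0.151908 + 0.006817 = 0.158725
The normalizing constant is 0.07·0.82·0.96 + 0.5908·0.82·0.04 + 0.8791·0.18·0.96 + 0.946804·0.18·0.04 = 0.233207
Posterior = 0.158725 / 0.233207 ≈ 0.681

Now condition on the additional information:
Enumerate both values of strong preparation and weight by the priors:
  P(high score | ¬easy paper) = 0.07·0.82 + 0.8791·0.18
        = 0.057400 + 0.158238 = 0.215638
Configurations with strong preparation contribute 0.158238, so
  P(strong preparation | high score, ¬easy paper) = 0.158238 / 0.215638 ≈ 0.734

Pr(strong preparation | high score) ≈ 0.681; Pr(strong preparation | high score, ¬easy paper) ≈ 0.734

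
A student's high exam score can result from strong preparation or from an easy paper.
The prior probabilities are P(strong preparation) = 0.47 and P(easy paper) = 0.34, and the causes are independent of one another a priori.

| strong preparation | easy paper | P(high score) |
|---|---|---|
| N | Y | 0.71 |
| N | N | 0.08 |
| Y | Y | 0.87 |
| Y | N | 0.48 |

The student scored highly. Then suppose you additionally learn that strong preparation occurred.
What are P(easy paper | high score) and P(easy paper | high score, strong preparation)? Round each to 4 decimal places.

P(easy paper | high score) ≈ 0.6015; P(easy paper | high score, strong preparation) ≈ 0.4829

Sum P(high score|·) weighted by the priors over the 4 (strong preparation, easy paper) configurations:
  P(high score) = 0.08·0.53·0.66 + 0.71·0.53·0.34 + 0.48·0.47·0.66 + 0.87·0.47·0.34
        = 0.027984 + 0.127942 + 0.148896 + 0.139026 = 0.443848
The terms with easy paper present sum to 0.266968, so
  P(easy paper | high score) = 0.266968 / 0.443848 ≈ 0.6015

Now condition on the additional information:
For the numerator, keep only easy paper=true terms: 0.87*0.34 = 0.295800
Denominator P(high score | strong preparation): 0.48*0.66 + 0.87*0.34 = 0.612600
P(easy paper | high score, strong preparation) = 0.295800/0.612600 ≈ 0.4829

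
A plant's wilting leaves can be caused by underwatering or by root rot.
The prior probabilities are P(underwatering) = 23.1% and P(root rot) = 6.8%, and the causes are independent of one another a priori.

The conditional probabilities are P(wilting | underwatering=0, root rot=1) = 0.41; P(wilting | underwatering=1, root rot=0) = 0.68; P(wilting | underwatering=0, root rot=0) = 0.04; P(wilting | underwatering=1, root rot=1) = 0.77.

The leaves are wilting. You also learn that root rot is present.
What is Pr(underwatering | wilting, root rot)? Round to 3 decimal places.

Pr(underwatering | wilting, root rot) ≈ 0.361

By total probability over both values of underwatering:
  P(wilting | root rot) = 0.41×0.769 + 0.77×0.231
        = 0.315290 + 0.177870 = 0.493160
The terms with underwatering present sum to 0.177870, so
  P(underwatering | wilting, root rot) = 0.177870 / 0.493160 ≈ 0.361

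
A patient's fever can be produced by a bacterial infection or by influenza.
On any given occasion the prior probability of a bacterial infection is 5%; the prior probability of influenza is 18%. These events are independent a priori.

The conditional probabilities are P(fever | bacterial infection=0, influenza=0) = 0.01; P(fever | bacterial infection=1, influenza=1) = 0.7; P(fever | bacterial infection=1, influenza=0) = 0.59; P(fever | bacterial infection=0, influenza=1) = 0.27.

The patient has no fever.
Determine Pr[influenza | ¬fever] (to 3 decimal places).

Enumerate the 4 (bacterial infection, influenza) configurations and weight by the priors:
  P(¬fever) = 0.99×0.95×0.82 + 0.73×0.95×0.18 + 0.41×0.05×0.82 + 0.3×0.05×0.18
        = 0.771210 + 0.124830 + 0.016810 + 0.002700 = 0.915550
Keeping only the influenza-present terms gives 0.127530, so
  P(influenza | ¬fever) = 0.127530 / 0.915550 ≈ 0.139

Pr[influenza | ¬fever] ≈ 0.139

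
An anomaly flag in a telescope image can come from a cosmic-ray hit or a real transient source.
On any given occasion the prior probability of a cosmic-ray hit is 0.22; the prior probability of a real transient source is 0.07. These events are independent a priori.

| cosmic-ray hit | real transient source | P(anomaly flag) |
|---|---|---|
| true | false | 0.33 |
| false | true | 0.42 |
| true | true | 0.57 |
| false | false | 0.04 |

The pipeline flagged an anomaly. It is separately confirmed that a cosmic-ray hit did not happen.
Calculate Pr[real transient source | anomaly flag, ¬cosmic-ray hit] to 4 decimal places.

P(anomaly flag | ¬cosmic-ray hit) = 0.04·0.93 + 0.42·0.07 = 0.037200 + 0.029400 = 0.066600
Of this, 0.029400 comes from 0.42·0.07 (the real transient source=true cases).
P(real transient source | anomaly flag, ¬cosmic-ray hit) = 0.029400 / 0.066600 ≈ 0.4414

Pr[real transient source | anomaly flag, ¬cosmic-ray hit] ≈ 0.4414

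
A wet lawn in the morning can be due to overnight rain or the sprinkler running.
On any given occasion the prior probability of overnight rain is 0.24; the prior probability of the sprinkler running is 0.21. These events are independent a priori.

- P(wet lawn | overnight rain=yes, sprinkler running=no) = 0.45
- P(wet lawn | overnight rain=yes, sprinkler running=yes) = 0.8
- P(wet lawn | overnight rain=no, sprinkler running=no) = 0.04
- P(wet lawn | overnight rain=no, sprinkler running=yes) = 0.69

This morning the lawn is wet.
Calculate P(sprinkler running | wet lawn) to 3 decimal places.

P(wet lawn) = 0.04·0.76·0.79 + 0.69·0.76·0.21 + 0.45·0.24·0.79 + 0.8·0.24·0.21 = 0.024016 + 0.110124 + 0.085320 + 0.040320 = 0.259780
Restricting to configurations with sprinkler running present: 0.110124 + 0.040320 = 0.150444.
P(sprinkler running | wet lawn) = 0.150444 / 0.259780 ≈ 0.579

P(sprinkler running | wet lawn) ≈ 0.579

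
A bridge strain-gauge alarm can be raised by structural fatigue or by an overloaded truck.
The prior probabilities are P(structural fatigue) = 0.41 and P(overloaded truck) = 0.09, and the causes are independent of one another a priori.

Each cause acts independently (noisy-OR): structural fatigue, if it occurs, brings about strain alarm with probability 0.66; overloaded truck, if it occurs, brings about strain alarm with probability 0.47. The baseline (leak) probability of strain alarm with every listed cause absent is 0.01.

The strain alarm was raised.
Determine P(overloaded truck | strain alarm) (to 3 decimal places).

P(overloaded truck | strain alarm) ≈ 0.180

Under noisy-OR, P(strain alarm | causes) = 1 − (1−0.01)·∏(1−qᵢ) over the active causes.
P(strain alarm) = 0.01*0.59*0.91 + 0.4753*0.59*0.09 + 0.6634*0.41*0.91 + 0.821602*0.41*0.09 = 0.005369 + 0.025238 + 0.247515 + 0.030317 = 0.308439
Restricting to configurations with overloaded truck present: 0.025238 + 0.030317 = 0.055555.
Hence the posterior is 0.055555/0.308439 ≈ 0.180.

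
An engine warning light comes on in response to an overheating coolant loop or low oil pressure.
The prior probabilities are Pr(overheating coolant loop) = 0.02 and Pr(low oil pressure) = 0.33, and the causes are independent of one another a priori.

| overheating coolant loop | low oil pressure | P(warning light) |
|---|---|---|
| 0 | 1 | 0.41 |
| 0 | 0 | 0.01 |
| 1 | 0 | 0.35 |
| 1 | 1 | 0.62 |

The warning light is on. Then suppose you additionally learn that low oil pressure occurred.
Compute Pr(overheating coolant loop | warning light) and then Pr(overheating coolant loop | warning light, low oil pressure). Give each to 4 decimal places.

Pr(overheating coolant loop | warning light) ≈ 0.0594; Pr(overheating coolant loop | warning light, low oil pressure) ≈ 0.0299

P(warning light) = 0.01×0.98×0.67 + 0.41×0.98×0.33 + 0.35×0.02×0.67 + 0.62×0.02×0.33 = 0.006566 + 0.132594 + 0.004690 + 0.004092 = 0.147942
Of this, 0.008782 comes from 0.004690 + 0.004092 (the overheating coolant loop=true cases).
P(overheating coolant loop | warning light) = 0.008782 / 0.147942 ≈ 0.0594

With the extra evidence:
Weight on overheating coolant loop=true, given the evidence: 0.62*0.02 = 0.012400
Denominator P(warning light | low oil pressure): 0.41*0.98 + 0.62*0.02 = 0.414200
Posterior = 0.012400 / 0.414200 ≈ 0.0299
The drop from 0.0594 to 0.0299 is the explaining-away (discounting) effect.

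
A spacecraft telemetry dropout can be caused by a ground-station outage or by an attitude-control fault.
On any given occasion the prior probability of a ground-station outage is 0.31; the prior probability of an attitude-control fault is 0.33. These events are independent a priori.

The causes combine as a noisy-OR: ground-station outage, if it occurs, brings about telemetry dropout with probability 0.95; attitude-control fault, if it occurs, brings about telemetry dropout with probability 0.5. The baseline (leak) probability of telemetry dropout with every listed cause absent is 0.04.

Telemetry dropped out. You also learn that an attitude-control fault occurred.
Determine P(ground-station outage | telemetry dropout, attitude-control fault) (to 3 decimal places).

P(ground-station outage | telemetry dropout, attitude-control fault) ≈ 0.457

Under noisy-OR, P(telemetry dropout | causes) = 1 − (1−0.04)·∏(1−qᵢ) over the active causes.
P(telemetry dropout | attitude-control fault) = 0.52×0.69 + 0.976×0.31 = 0.358800 + 0.302560 = 0.661360
Of this, 0.302560 comes from 0.976×0.31 (the ground-station outage=true cases).
So P(ground-station outage | telemetry dropout, attitude-control fault) = 0.302560/0.661360 ≈ 0.457.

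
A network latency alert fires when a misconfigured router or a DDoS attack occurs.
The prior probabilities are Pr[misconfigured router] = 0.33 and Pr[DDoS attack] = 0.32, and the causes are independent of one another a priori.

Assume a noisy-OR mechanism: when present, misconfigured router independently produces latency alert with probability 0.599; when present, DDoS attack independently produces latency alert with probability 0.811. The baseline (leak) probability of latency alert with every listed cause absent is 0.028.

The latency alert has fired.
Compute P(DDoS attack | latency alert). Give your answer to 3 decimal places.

P(DDoS attack | latency alert) ≈ 0.646

Under noisy-OR, P(latency alert | causes) = 1 − (1−0.028)·∏(1−qᵢ) over the active causes.
Enumerate the 4 (misconfigured router, DDoS attack) configurations and weight by the priors:
  P(latency alert) = 0.028*0.67*0.68 + 0.816292*0.67*0.32 + 0.610228*0.33*0.68 + 0.926333*0.33*0.32
        = 0.012757 + 0.175013 + 0.136935 + 0.097821 = 0.422526
Configurations with DDoS attack contribute 0.272834, so
  P(DDoS attack | latency alert) = 0.272834 / 0.422526 ≈ 0.646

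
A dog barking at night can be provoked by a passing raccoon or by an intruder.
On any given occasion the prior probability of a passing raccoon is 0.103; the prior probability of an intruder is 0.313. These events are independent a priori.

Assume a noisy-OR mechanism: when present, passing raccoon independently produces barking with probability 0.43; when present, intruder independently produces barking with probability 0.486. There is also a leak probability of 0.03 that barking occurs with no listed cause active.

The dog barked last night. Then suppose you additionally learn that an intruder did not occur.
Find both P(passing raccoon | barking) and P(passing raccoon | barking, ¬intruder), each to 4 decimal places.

Under noisy-OR, P(barking | causes) = 1 − (1−0.03)·∏(1−qᵢ) over the active causes.
For the numerator, keep only passing raccoon=true terms: 0.031637 + 0.023077 = 0.054714
Denominator P(barking): 0.03·0.897·0.687 + 0.50142·0.897·0.313 + 0.4471·0.103·0.687 + 0.715809·0.103·0.313 = 0.213980
P(passing raccoon | barking) = 0.054714/0.213980 ≈ 0.2557

With the extra evidence:
Enumerate both values of passing raccoon and weight by the priors:
  P(barking | ¬intruder) = 0.03*0.897 + 0.4471*0.103
        = 0.026910 + 0.046051 = 0.072961
The terms with passing raccoon present sum to 0.046051, so
  P(passing raccoon | barking, ¬intruder) = 0.046051 / 0.072961 ≈ 0.6312

P(passing raccoon | barking) ≈ 0.2557; P(passing raccoon | barking, ¬intruder) ≈ 0.6312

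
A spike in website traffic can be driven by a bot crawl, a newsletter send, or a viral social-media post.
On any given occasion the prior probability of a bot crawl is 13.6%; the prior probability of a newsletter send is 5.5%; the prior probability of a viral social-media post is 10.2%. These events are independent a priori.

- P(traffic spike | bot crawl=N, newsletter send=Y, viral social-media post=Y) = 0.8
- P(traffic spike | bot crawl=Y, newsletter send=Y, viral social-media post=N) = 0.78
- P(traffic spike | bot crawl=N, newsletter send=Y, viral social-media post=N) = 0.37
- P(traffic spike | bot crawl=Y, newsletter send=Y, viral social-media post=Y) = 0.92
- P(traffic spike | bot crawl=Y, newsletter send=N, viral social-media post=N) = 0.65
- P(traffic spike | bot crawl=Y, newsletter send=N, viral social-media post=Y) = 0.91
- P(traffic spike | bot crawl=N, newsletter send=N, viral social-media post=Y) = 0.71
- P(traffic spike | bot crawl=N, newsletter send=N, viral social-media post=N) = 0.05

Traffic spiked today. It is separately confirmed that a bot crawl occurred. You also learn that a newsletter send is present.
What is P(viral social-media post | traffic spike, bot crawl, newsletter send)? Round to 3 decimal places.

P(traffic spike | bot crawl, newsletter send) = 0.78·0.898 + 0.92·0.102 = 0.700440 + 0.093840 = 0.794280
Restricting to configurations with viral social-media post present: 0.92·0.102 = 0.093840.
So P(viral social-media post | traffic spike, bot crawl, newsletter send) = 0.093840/0.794280 ≈ 0.118.

P(viral social-media post | traffic spike, bot crawl, newsletter send) ≈ 0.118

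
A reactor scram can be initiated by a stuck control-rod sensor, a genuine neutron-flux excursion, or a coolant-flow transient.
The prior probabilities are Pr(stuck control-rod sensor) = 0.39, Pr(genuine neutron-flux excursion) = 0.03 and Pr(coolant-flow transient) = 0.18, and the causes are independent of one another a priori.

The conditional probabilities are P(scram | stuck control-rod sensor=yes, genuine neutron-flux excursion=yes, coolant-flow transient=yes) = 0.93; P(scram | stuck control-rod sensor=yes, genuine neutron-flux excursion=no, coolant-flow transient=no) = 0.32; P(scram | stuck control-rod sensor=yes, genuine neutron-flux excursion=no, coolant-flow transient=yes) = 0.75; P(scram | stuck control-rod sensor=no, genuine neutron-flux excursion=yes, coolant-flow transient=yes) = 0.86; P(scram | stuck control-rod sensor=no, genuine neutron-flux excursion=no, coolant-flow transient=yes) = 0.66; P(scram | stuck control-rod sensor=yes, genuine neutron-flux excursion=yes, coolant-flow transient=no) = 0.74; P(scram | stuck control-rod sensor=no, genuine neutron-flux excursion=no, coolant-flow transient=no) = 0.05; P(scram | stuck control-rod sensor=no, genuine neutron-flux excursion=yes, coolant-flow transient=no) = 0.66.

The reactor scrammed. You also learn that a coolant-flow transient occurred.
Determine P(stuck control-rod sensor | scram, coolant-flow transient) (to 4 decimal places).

By total probability over the 4 (stuck control-rod sensor, genuine neutron-flux excursion) configurations:
  P(scram | coolant-flow transient) = 0.66*0.61*0.97 + 0.86*0.61*0.03 + 0.75*0.39*0.97 + 0.93*0.39*0.03
        = 0.390522 + 0.015738 + 0.283725 + 0.010881 = 0.700866
Keeping only the stuck control-rod sensor-present terms gives 0.294606, so
  P(stuck control-rod sensor | scram, coolant-flow transient) = 0.294606 / 0.700866 ≈ 0.4203

P(stuck control-rod sensor | scram, coolant-flow transient) ≈ 0.4203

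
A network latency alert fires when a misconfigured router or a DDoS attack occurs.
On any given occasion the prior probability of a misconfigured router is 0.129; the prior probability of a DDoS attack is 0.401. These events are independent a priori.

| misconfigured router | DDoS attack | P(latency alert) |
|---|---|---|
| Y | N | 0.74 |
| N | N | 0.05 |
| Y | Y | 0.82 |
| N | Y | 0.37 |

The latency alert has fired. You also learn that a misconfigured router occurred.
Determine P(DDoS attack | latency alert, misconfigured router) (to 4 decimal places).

P(DDoS attack | latency alert, misconfigured router) ≈ 0.4259

Weight on DDoS attack=true, given the evidence: 0.82·0.401 = 0.328820
The normalizing constant is 0.74·0.599 + 0.82·0.401 = 0.772080
P(DDoS attack | latency alert, misconfigured router) = 0.328820/0.772080 ≈ 0.4259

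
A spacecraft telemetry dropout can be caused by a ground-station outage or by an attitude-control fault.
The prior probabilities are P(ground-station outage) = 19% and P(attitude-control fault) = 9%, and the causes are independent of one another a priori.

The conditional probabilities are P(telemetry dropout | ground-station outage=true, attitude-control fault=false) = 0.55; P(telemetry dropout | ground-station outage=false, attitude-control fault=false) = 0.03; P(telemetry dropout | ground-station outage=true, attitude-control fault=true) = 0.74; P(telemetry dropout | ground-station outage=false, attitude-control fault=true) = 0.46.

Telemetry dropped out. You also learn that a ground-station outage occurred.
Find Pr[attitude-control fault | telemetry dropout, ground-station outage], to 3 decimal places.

Pr[attitude-control fault | telemetry dropout, ground-station outage] ≈ 0.117

Enumerate both values of attitude-control fault and weight by the priors:
  P(telemetry dropout | ground-station outage) = 0.55×0.91 + 0.74×0.09
        = 0.500500 + 0.066600 = 0.567100
Keeping only the attitude-control fault-present terms gives 0.066600, so
  P(attitude-control fault | telemetry dropout, ground-station outage) = 0.066600 / 0.567100 ≈ 0.117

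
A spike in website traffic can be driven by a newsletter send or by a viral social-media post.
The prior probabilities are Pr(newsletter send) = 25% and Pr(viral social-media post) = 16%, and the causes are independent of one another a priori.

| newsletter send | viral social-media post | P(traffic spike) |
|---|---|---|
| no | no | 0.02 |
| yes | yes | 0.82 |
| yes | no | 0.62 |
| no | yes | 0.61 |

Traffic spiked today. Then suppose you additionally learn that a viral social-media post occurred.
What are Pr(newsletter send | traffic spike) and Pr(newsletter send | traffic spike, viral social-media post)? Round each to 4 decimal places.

Weight on newsletter send=true, given the evidence: 0.130200 + 0.032800 = 0.163000
Denominator P(traffic spike): 0.02×0.75×0.84 + 0.61×0.75×0.16 + 0.62×0.25×0.84 + 0.82×0.25×0.16 = 0.248800
Posterior = 0.163000 / 0.248800 ≈ 0.6551

Now condition on the additional information:
P(traffic spike | viral social-media post) = 0.61·0.75 + 0.82·0.25 = 0.457500 + 0.205000 = 0.662500
The newsletter send-present share is 0.82·0.25 = 0.205000.
So P(newsletter send | traffic spike, viral social-media post) = 0.205000/0.662500 ≈ 0.3094.
— viral social-media post explains away the evidence for newsletter send.

Pr(newsletter send | traffic spike) ≈ 0.6551; Pr(newsletter send | traffic spike, viral social-media post) ≈ 0.3094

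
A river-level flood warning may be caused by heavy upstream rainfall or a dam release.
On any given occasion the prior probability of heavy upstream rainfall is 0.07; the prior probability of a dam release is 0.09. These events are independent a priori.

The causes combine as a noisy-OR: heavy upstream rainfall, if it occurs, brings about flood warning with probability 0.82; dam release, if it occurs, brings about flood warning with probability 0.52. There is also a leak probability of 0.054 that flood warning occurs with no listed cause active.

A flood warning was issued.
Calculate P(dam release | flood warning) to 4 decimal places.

Under noisy-OR, P(flood warning | causes) = 1 − (1−0.054)·∏(1−qᵢ) over the active causes.
P(flood warning) = 0.054*0.93*0.91 + 0.54592*0.93*0.09 + 0.82972*0.07*0.91 + 0.918266*0.07*0.09 = 0.045700 + 0.045694 + 0.052853 + 0.005785 = 0.150032
The dam release-present share is 0.045694 + 0.005785 = 0.051479.
So P(dam release | flood warning) = 0.051479/0.150032 ≈ 0.3431.

P(dam release | flood warning) ≈ 0.3431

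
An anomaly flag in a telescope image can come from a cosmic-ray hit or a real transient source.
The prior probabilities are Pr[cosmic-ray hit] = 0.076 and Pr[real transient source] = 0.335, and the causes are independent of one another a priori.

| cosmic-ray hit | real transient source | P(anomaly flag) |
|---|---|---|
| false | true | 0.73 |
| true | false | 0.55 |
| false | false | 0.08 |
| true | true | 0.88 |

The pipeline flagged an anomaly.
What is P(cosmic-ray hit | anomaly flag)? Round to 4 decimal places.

P(cosmic-ray hit | anomaly flag) ≈ 0.1543

Enumerate the 4 (cosmic-ray hit, real transient source) configurations and weight by the priors:
  P(anomaly flag) = 0.08*0.924*0.665 + 0.73*0.924*0.335 + 0.55*0.076*0.665 + 0.88*0.076*0.335
        = 0.049157 + 0.225964 + 0.027797 + 0.022405 = 0.325323
The terms with cosmic-ray hit present sum to 0.050202, so
  P(cosmic-ray hit | anomaly flag) = 0.050202 / 0.325323 ≈ 0.1543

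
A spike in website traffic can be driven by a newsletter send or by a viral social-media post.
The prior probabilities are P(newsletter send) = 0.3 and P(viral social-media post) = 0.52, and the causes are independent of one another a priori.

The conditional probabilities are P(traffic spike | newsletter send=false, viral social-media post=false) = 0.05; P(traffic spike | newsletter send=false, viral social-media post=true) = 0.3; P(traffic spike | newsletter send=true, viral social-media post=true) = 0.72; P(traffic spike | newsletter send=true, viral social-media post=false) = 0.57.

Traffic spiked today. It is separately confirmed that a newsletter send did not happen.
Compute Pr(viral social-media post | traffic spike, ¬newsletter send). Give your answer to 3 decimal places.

Pr(viral social-media post | traffic spike, ¬newsletter send) ≈ 0.867

Enumerate both values of viral social-media post and weight by the priors:
  P(traffic spike | ¬newsletter send) = 0.05×0.48 + 0.3×0.52
        = 0.024000 + 0.156000 = 0.180000
Configurations with viral social-media post contribute 0.156000, so
  P(viral social-media post | traffic spike, ¬newsletter send) = 0.156000 / 0.180000 ≈ 0.867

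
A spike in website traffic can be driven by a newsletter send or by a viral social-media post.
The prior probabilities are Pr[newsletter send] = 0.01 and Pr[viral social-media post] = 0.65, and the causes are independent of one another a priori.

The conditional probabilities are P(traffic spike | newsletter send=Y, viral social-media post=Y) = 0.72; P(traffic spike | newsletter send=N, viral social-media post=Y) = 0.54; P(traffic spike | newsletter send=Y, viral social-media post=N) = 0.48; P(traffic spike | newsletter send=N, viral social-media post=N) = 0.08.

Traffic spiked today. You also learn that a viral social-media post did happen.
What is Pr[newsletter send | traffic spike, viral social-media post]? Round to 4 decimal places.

Pr[newsletter send | traffic spike, viral social-media post] ≈ 0.0133

Enumerate both values of newsletter send and weight by the priors:
  P(traffic spike | viral social-media post) = 0.54×0.99 + 0.72×0.01
        = 0.534600 + 0.007200 = 0.541800
The terms with newsletter send present sum to 0.007200, so
  P(newsletter send | traffic spike, viral social-media post) = 0.007200 / 0.541800 ≈ 0.0133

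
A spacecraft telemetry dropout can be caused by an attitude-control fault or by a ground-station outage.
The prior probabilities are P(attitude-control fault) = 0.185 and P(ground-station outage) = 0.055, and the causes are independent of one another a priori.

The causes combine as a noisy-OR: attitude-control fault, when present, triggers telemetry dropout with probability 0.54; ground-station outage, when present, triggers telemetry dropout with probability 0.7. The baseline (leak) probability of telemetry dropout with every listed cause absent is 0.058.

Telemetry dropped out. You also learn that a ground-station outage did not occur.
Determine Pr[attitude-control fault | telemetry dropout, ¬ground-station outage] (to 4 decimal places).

Pr[attitude-control fault | telemetry dropout, ¬ground-station outage] ≈ 0.6892

Under noisy-OR, P(telemetry dropout | causes) = 1 − (1−0.058)·∏(1−qᵢ) over the active causes.
Weight on attitude-control fault=true, given the evidence: 0.56668·0.185 = 0.104836
Normalizer over all consistent configurations: 0.058·0.815 + 0.56668·0.185 = 0.152106
Posterior = 0.104836 / 0.152106 ≈ 0.6892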